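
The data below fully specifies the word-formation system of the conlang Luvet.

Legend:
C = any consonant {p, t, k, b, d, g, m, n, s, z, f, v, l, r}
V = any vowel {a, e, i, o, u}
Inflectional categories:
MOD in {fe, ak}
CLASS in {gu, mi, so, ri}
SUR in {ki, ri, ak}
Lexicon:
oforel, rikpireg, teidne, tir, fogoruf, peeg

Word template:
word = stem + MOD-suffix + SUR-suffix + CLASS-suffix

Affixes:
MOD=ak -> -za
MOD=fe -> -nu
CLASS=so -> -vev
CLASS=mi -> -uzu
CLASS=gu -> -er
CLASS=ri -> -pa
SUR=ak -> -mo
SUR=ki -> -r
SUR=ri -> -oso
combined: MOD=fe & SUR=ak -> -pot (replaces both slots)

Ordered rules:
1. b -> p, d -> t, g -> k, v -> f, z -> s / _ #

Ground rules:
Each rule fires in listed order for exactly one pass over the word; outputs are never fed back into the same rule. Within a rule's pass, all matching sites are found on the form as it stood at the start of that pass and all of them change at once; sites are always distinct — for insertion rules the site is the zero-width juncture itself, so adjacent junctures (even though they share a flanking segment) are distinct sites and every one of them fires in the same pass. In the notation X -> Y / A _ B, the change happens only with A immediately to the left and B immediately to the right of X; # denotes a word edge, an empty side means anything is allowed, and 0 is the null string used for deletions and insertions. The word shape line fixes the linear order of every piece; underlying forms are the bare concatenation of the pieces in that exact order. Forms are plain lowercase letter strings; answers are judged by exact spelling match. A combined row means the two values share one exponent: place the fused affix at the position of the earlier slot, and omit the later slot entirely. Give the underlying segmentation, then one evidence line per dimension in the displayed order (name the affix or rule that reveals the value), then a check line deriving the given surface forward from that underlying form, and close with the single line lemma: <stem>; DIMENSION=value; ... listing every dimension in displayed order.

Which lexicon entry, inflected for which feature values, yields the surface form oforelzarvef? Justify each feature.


underlying: oforel-za-r-vev
MOD=ak - signalled by the affix -za
CLASS=so - signalled by the affix -vev
SUR=ki - signalled by the affix -r
check: oforelzarvev -> oforelzarvef
lemma: oforel; MOD=ak; CLASS=so; SUR=ki


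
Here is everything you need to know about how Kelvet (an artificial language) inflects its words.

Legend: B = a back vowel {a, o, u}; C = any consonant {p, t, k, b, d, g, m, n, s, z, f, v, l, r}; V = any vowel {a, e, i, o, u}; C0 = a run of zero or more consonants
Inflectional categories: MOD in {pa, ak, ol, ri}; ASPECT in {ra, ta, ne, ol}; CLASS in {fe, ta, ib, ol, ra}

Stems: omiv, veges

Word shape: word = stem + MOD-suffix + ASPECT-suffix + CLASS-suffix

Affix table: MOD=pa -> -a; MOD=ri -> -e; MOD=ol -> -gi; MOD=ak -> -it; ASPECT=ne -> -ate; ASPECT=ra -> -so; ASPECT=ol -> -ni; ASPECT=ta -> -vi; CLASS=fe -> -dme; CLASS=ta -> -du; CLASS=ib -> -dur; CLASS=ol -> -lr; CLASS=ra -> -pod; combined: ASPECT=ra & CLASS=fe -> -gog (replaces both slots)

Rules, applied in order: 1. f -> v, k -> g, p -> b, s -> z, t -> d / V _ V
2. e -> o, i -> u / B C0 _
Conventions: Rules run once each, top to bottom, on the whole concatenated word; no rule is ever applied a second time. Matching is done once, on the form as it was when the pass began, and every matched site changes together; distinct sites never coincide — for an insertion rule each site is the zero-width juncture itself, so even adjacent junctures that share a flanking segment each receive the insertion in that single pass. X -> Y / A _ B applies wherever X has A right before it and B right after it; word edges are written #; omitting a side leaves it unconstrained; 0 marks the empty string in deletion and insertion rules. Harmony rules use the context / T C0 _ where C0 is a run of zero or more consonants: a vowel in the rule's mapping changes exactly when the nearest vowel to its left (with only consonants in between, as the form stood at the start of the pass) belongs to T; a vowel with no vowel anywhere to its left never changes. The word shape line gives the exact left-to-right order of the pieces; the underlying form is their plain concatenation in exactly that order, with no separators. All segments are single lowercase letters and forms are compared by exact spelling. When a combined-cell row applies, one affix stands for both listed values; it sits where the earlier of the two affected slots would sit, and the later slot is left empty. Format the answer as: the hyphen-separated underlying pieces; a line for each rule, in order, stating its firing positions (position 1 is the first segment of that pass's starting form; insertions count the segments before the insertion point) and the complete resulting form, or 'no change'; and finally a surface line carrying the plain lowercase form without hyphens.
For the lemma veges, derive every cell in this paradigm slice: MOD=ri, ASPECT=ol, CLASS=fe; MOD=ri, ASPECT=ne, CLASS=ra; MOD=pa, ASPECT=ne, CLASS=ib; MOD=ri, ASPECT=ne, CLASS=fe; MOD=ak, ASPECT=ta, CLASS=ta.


cell MOD=ri, ASPECT=ol, CLASS=fe:
underlying: veges-e-ni-dme
1. f -> v, k -> g, p -> b, s -> z, t -> d / V _ V: fires at position(s) 5: vegezenidme
2. e -> o, i -> u / B C0 _: no change
surface: vegezenidme

cell MOD=ri, ASPECT=ne, CLASS=ra:
underlying: veges-e-ate-pod
1. f -> v, k -> g, p -> b, s -> z, t -> d / V _ V: fires at position(s) 5, 8, 10: vegezeadebod
2. e -> o, i -> u / B C0 _: fires at position(s) 9: vegezeadobod
surface: vegezeadobod

cell MOD=pa, ASPECT=ne, CLASS=ib:
underlying: veges-a-ate-dur
1. f -> v, k -> g, p -> b, s -> z, t -> d / V _ V: fires at position(s) 5, 8: vegezaadedur
2. e -> o, i -> u / B C0 _: fires at position(s) 9: vegezaadodur
surface: vegezaadodur

cell MOD=ri, ASPECT=ne, CLASS=fe:
underlying: veges-e-ate-dme
1. f -> v, k -> g, p -> b, s -> z, t -> d / V _ V: fires at position(s) 5, 8: vegezeadedme
2. e -> o, i -> u / B C0 _: fires at position(s) 9: vegezeadodme
surface: vegezeadodme

cell MOD=ak, ASPECT=ta, CLASS=ta:
underlying: veges-it-vi-du
1. f -> v, k -> g, p -> b, s -> z, t -> d / V _ V: fires at position(s) 5: vegezitvidu
2. e -> o, i -> u / B C0 _: no change
surface: vegezitvidu


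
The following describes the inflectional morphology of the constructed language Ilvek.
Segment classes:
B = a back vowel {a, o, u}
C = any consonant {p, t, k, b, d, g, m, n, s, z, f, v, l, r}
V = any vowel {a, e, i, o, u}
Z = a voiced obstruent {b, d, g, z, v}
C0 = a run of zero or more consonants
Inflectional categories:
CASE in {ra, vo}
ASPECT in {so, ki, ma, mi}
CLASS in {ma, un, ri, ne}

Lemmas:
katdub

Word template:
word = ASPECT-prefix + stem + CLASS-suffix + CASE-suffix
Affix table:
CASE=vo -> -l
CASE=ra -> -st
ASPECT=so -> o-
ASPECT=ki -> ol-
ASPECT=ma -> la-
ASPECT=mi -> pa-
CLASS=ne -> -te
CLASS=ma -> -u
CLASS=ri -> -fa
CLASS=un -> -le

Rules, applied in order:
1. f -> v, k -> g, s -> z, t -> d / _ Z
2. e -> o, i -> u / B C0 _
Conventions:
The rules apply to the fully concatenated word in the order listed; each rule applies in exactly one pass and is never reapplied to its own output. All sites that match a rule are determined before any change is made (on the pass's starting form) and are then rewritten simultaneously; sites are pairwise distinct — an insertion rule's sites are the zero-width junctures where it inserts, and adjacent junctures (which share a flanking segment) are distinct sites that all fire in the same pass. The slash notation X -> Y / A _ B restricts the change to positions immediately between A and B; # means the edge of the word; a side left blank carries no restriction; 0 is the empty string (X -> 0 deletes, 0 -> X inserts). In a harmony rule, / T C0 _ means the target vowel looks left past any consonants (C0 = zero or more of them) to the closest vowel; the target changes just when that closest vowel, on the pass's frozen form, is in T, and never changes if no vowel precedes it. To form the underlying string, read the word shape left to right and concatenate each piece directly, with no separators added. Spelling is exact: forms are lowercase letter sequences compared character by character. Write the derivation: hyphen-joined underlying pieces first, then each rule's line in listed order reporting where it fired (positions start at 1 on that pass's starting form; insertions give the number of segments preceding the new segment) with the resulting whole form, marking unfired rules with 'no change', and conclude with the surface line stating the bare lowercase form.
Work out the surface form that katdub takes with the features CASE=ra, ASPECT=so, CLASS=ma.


underlying: o-katdub-u-st
1. f -> v, k -> g, s -> z, t -> d / _ Z: fires at position(s) 4: okaddubust
2. e -> o, i -> u / B C0 _: no change
surface: okaddubust


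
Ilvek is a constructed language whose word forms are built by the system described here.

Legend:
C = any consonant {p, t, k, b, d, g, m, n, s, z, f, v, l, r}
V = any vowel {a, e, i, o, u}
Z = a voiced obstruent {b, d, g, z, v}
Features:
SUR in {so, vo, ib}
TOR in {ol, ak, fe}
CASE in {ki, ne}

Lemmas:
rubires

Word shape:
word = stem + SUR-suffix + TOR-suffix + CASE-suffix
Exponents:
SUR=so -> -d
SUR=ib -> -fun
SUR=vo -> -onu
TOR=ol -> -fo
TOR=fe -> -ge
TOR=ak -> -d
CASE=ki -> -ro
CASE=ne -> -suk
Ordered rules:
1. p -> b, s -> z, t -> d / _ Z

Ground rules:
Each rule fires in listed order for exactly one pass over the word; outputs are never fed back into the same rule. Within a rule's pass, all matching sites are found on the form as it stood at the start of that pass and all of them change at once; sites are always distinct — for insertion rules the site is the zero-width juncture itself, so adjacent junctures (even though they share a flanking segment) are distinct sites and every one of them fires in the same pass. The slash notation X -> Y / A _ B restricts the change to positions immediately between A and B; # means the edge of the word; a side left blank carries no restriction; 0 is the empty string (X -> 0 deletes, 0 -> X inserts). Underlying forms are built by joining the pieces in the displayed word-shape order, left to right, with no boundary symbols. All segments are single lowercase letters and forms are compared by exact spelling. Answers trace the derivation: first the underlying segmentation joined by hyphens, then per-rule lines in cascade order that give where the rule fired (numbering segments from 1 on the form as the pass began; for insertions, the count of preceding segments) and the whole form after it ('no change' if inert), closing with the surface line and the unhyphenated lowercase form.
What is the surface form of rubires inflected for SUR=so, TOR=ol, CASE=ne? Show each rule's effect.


underlying: rubires-d-fo-suk
1. p -> b, s -> z, t -> d / _ Z: fires at position(s) 7: rubirezdfosuk
surface: rubirezdfosuk


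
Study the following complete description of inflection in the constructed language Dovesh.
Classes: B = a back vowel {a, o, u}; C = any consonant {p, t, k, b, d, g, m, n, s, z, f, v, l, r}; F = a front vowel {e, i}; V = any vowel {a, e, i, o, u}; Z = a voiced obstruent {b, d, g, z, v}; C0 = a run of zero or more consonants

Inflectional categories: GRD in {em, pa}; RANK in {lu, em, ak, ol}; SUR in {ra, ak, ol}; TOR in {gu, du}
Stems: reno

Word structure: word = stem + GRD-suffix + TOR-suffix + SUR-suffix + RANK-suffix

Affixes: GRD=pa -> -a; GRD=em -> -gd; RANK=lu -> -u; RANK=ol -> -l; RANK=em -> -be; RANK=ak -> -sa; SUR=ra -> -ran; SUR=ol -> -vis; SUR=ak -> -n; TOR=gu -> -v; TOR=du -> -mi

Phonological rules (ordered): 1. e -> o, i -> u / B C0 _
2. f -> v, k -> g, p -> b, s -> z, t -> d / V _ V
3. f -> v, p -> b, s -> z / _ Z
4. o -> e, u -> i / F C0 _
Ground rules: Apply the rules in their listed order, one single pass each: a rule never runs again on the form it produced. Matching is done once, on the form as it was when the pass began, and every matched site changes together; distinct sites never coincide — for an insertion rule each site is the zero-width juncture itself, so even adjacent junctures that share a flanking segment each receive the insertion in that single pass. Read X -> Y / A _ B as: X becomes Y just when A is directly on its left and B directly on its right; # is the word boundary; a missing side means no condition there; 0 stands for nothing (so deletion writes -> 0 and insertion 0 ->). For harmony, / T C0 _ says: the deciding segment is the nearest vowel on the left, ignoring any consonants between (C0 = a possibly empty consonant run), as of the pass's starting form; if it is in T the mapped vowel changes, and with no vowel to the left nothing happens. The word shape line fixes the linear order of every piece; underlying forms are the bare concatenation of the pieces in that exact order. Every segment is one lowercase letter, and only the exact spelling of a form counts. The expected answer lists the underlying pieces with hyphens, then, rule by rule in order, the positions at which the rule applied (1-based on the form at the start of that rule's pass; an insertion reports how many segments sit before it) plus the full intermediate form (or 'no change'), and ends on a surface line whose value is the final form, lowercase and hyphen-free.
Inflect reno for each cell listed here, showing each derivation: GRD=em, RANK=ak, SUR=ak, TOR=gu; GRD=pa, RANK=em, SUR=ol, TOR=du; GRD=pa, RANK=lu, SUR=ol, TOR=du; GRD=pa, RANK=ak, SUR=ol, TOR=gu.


cell GRD=em, RANK=ak, SUR=ak, TOR=gu:
underlying: reno-gd-v-n-sa
1. e -> o, i -> u / B C0 _: no change
2. f -> v, k -> g, p -> b, s -> z, t -> d / V _ V: no change
3. f -> v, p -> b, s -> z / _ Z: no change
4. o -> e, u -> i / F C0 _: fires at position(s) 4: renegdvnsa
surface: renegdvnsa

cell GRD=pa, RANK=em, SUR=ol, TOR=du:
underlying: reno-a-mi-vis-be
1. e -> o, i -> u / B C0 _: fires at position(s) 7: renoamuvisbe
2. f -> v, k -> g, p -> b, s -> z, t -> d / V _ V: no change
3. f -> v, p -> b, s -> z / _ Z: fires at position(s) 10: renoamuvizbe
4. o -> e, u -> i / F C0 _: fires at position(s) 4: reneamuvizbe
surface: reneamuvizbe

cell GRD=pa, RANK=lu, SUR=ol, TOR=du:
underlying: reno-a-mi-vis-u
1. e -> o, i -> u / B C0 _: fires at position(s) 7: renoamuvisu
2. f -> v, k -> g, p -> b, s -> z, t -> d / V _ V: fires at position(s) 10: renoamuvizu
3. f -> v, p -> b, s -> z / _ Z: no change
4. o -> e, u -> i / F C0 _: fires at position(s) 4, 11: reneamuvizi
surface: reneamuvizi

cell GRD=pa, RANK=ak, SUR=ol, TOR=gu:
underlying: reno-a-v-vis-sa
1. e -> o, i -> u / B C0 _: fires at position(s) 8: renoavvussa
2. f -> v, k -> g, p -> b, s -> z, t -> d / V _ V: no change
3. f -> v, p -> b, s -> z / _ Z: no change
4. o -> e, u -> i / F C0 _: fires at position(s) 4: reneavvussa
surface: reneavvussa


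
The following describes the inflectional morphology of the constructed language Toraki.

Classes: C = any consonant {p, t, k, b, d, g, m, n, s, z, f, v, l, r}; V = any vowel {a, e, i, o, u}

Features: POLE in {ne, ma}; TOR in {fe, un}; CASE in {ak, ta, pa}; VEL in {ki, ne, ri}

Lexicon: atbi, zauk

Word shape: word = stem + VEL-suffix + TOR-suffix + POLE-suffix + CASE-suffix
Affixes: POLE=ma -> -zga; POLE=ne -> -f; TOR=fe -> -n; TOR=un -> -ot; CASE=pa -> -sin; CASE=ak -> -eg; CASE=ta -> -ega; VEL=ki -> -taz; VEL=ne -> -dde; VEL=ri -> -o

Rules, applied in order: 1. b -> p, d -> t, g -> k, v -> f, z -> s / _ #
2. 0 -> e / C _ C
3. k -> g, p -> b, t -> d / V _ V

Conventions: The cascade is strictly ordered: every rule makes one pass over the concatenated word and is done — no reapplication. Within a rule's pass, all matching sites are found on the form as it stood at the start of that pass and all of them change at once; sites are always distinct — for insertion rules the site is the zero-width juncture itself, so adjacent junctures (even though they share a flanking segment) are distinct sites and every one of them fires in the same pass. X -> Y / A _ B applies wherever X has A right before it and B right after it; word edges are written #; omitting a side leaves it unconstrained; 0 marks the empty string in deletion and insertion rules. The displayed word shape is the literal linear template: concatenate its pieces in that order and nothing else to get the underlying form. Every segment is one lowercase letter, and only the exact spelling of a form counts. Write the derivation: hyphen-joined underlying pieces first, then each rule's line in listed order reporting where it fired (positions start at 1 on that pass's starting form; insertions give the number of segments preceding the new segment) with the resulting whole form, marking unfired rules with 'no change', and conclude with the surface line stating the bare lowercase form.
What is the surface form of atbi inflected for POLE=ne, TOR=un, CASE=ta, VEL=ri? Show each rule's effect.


underlying: atbi-o-ot-f-ega
1. b -> p, d -> t, g -> k, v -> f, z -> s / _ #: no change
2. 0 -> e / C _ C: inserts after position(s) 2, 7: atebiootefega
3. k -> g, p -> b, t -> d / V _ V: fires at position(s) 2, 8: adebioodefega
surface: adebioodefega


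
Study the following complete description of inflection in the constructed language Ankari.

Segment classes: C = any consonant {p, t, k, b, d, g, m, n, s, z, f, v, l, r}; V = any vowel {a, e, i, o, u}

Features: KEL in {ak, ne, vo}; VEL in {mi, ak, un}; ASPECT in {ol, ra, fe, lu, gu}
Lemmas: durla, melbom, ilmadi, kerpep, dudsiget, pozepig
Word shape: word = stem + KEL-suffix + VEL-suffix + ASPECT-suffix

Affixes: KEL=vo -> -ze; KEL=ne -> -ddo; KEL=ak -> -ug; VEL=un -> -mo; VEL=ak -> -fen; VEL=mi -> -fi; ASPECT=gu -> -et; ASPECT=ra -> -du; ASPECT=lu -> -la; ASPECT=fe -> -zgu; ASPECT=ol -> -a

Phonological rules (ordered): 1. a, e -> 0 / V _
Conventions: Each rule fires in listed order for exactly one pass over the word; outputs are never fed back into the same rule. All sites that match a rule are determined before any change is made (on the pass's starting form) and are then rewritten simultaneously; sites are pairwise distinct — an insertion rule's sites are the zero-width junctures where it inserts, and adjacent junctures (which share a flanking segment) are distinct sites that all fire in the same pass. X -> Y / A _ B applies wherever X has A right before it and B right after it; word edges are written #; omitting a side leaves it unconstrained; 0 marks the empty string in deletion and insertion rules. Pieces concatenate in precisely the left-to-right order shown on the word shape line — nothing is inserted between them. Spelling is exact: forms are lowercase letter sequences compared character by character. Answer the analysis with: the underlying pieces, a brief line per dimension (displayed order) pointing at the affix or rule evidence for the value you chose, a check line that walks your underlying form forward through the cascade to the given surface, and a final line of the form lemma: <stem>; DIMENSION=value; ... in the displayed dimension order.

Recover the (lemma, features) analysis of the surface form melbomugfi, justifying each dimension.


underlying: melbom-ug-fi-a
KEL=ak - signalled by the affix -ug
VEL=mi - signalled by the affix -fi
ASPECT=ol - signalled by the affix -a
check: melbomugfia -> melbomugfi
lemma: melbom; KEL=ak; VEL=mi; ASPECT=ol


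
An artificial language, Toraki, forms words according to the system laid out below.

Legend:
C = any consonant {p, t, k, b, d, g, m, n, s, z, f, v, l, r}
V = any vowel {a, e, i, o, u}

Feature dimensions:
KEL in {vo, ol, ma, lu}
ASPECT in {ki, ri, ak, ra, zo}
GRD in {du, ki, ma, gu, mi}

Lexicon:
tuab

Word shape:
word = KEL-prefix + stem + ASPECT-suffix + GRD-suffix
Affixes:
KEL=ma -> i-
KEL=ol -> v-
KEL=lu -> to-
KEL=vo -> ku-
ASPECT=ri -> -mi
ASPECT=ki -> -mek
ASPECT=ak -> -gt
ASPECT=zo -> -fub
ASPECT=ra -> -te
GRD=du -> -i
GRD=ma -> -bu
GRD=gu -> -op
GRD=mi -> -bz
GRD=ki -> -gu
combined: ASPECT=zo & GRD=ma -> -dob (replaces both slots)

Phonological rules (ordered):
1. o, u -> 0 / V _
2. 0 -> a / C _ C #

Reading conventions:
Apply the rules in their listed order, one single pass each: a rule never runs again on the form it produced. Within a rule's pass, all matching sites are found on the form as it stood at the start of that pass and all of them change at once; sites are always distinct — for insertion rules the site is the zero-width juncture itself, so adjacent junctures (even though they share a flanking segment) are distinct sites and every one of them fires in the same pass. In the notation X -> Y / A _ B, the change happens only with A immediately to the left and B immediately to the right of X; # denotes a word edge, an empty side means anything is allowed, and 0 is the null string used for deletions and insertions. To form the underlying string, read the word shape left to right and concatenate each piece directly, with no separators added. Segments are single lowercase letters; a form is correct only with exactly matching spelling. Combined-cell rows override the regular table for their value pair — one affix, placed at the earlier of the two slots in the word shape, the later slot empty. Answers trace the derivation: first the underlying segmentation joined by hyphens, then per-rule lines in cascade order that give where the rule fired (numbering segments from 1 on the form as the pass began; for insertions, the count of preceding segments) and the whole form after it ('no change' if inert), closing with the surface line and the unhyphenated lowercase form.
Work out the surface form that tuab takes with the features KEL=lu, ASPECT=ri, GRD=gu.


underlying: to-tuab-mi-op
1. o, u -> 0 / V _: fires at position(s) 9: totuabmip
2. 0 -> a / C _ C #: no change
surface: totuabmip


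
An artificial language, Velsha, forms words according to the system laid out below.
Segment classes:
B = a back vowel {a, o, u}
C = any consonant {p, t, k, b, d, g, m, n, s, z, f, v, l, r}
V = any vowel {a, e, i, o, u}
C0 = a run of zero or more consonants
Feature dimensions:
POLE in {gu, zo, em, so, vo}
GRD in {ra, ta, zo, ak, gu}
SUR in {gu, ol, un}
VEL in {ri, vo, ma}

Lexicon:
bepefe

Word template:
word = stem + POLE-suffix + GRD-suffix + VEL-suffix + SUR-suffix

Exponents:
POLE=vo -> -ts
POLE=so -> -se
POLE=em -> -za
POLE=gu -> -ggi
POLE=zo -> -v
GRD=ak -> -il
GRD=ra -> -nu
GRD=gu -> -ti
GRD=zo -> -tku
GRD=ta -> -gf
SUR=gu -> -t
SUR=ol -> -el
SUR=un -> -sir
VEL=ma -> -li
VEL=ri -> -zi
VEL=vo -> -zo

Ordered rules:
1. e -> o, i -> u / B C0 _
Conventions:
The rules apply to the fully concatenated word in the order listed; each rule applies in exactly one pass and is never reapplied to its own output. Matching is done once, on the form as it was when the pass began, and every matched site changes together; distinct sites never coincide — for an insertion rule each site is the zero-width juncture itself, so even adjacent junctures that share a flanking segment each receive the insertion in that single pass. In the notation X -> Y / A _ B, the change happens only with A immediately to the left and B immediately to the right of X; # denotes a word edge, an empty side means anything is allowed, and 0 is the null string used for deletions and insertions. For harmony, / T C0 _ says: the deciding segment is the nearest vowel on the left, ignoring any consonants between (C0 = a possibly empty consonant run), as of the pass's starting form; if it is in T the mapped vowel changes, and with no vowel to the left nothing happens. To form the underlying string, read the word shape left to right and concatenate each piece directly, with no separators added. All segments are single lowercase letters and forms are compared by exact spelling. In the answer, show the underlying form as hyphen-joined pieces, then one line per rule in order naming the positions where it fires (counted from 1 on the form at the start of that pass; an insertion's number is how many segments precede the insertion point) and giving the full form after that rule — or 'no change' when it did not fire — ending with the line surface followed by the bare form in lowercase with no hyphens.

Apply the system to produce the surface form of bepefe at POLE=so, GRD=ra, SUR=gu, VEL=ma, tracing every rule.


underlying: bepefe-se-nu-li-t
1. e -> o, i -> u / B C0 _: fires at position(s) 12: bepefesenulut
surface: bepefesenulut


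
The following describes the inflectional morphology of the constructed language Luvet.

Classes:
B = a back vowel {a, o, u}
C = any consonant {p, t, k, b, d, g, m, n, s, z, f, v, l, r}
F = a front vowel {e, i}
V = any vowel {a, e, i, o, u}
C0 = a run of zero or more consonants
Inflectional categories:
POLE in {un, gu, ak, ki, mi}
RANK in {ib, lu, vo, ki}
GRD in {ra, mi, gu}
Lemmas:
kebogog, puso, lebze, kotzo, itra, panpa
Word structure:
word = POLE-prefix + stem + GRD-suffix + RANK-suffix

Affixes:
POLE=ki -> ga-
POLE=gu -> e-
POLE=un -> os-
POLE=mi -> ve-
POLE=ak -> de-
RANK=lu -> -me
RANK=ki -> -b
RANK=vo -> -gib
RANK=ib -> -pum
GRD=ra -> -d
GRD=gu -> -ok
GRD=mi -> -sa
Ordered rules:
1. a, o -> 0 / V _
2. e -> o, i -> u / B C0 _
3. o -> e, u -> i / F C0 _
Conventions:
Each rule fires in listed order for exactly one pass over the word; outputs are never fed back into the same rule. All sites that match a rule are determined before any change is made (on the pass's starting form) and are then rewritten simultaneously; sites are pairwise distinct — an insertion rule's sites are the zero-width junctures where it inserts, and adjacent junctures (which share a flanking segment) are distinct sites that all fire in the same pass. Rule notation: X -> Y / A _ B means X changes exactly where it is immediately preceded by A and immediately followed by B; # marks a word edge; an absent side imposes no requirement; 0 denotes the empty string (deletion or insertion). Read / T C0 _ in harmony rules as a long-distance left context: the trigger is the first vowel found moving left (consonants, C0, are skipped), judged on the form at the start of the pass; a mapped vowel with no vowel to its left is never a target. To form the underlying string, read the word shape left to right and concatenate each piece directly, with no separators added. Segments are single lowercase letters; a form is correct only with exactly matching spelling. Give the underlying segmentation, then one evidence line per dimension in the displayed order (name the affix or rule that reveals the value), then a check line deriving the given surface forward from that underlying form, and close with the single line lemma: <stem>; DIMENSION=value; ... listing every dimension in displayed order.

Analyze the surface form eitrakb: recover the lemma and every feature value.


underlying: e-itra-ok-b
POLE=gu - signalled by the affix e-
RANK=ki - signalled by the affix -b
GRD=gu - signalled by the affix -ok
check: eitraokb -> eitrakb -> eitrakb -> eitrakb
lemma: itra; POLE=gu; RANK=ki; GRD=gu


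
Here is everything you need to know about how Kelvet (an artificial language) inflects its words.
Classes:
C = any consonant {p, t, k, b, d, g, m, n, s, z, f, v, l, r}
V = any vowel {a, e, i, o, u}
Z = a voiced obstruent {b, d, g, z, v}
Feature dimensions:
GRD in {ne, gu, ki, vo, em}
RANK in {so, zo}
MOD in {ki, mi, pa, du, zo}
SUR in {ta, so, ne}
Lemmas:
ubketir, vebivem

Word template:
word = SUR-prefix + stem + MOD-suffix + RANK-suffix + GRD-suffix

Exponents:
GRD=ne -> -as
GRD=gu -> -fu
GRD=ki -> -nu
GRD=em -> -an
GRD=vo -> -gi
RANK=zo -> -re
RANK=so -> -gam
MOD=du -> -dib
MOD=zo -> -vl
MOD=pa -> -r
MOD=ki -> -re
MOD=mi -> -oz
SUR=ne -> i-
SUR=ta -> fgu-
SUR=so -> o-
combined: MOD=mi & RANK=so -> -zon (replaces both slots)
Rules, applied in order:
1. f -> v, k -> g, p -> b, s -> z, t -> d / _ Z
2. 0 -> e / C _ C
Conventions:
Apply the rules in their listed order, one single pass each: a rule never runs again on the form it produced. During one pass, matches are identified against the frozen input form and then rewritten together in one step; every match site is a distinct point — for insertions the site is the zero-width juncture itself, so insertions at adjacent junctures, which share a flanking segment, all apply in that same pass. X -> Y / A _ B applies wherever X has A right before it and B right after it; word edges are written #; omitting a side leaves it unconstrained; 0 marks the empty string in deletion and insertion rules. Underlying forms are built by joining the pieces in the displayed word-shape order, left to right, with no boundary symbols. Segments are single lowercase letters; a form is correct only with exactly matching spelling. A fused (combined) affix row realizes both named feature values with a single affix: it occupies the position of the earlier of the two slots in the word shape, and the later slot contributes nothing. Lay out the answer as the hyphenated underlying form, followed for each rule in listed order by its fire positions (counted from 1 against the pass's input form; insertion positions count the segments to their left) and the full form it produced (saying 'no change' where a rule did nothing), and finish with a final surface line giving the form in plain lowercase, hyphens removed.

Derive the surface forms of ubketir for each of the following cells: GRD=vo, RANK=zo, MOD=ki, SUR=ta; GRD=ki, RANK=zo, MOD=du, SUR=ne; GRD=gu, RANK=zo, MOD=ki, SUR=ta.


cell GRD=vo, RANK=zo, MOD=ki, SUR=ta:
underlying: fgu-ubketir-re-re-gi
1. f -> v, k -> g, p -> b, s -> z, t -> d / _ Z: fires at position(s) 1: vguubketirreregi
2. 0 -> e / C _ C: inserts after position(s) 1, 5, 10: veguubeketirereregi
surface: veguubeketirereregi

cell GRD=ki, RANK=zo, MOD=du, SUR=ne:
underlying: i-ubketir-dib-re-nu
1. f -> v, k -> g, p -> b, s -> z, t -> d / _ Z: no change
2. 0 -> e / C _ C: inserts after position(s) 3, 8, 11: iubeketirediberenu
surface: iubeketirediberenu

cell GRD=gu, RANK=zo, MOD=ki, SUR=ta:
underlying: fgu-ubketir-re-re-fu
1. f -> v, k -> g, p -> b, s -> z, t -> d / _ Z: fires at position(s) 1: vguubketirrerefu
2. 0 -> e / C _ C: inserts after position(s) 1, 5, 10: veguubeketirererefu
surface: veguubeketirererefu


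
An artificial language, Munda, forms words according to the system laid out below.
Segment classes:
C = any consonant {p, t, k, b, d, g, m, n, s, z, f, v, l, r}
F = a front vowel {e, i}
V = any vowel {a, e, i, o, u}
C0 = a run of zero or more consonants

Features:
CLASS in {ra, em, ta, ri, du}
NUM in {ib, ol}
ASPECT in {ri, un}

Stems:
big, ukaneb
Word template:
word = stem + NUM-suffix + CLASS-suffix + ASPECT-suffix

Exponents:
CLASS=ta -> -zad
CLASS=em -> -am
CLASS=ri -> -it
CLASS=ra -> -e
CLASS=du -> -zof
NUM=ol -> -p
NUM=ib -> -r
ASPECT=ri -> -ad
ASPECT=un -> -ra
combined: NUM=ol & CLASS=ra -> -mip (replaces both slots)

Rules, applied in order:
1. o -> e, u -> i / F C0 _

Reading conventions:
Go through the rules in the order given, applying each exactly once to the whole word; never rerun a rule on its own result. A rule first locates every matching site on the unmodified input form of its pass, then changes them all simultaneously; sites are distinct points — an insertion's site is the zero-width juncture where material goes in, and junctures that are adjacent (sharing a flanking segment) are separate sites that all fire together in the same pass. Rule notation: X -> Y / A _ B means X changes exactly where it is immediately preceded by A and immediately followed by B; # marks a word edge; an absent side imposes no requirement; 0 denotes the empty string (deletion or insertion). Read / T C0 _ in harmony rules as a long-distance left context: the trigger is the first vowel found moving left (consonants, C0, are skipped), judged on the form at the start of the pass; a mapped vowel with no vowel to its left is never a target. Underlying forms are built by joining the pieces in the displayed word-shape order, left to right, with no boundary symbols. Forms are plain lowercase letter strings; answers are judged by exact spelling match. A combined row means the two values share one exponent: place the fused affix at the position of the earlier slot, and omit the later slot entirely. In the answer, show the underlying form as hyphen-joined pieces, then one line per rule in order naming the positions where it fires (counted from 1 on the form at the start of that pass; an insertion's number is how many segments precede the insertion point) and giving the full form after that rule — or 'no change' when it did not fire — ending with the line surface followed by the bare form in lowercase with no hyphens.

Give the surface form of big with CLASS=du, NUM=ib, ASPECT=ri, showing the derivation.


underlying: big-r-zof-ad
1. o -> e, u -> i / F C0 _: fires at position(s) 6: bigrzefad
surface: bigrzefad


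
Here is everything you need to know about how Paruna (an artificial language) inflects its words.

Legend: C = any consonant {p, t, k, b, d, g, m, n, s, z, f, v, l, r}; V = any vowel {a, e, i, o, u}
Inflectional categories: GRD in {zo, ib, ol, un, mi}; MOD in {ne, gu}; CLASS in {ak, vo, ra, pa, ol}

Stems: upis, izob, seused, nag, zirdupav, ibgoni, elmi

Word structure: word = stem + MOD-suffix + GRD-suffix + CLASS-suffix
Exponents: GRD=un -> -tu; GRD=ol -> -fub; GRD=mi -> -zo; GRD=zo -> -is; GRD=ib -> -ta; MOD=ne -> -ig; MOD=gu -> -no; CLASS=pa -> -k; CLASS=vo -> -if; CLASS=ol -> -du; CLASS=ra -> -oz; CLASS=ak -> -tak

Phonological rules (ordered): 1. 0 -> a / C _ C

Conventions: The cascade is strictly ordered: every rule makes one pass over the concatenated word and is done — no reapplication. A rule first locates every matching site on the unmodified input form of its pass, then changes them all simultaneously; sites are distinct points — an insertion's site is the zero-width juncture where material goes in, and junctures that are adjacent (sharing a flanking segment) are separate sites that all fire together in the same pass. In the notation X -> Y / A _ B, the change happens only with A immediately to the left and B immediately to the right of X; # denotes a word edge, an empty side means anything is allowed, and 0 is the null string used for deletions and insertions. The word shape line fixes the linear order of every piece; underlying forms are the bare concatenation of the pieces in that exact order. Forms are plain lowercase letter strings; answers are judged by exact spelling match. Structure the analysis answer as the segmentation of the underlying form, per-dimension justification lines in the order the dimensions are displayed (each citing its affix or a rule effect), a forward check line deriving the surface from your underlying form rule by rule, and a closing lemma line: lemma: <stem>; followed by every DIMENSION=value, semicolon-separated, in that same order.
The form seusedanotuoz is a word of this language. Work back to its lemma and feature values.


underlying: seused-no-tu-oz
GRD=un - signalled by the affix -tu
MOD=gu - signalled by the affix -no
CLASS=ra - signalled by the affix -oz
check: seusednotuoz -> seusedanotuoz
lemma: seused; GRD=un; MOD=gu; CLASS=ra


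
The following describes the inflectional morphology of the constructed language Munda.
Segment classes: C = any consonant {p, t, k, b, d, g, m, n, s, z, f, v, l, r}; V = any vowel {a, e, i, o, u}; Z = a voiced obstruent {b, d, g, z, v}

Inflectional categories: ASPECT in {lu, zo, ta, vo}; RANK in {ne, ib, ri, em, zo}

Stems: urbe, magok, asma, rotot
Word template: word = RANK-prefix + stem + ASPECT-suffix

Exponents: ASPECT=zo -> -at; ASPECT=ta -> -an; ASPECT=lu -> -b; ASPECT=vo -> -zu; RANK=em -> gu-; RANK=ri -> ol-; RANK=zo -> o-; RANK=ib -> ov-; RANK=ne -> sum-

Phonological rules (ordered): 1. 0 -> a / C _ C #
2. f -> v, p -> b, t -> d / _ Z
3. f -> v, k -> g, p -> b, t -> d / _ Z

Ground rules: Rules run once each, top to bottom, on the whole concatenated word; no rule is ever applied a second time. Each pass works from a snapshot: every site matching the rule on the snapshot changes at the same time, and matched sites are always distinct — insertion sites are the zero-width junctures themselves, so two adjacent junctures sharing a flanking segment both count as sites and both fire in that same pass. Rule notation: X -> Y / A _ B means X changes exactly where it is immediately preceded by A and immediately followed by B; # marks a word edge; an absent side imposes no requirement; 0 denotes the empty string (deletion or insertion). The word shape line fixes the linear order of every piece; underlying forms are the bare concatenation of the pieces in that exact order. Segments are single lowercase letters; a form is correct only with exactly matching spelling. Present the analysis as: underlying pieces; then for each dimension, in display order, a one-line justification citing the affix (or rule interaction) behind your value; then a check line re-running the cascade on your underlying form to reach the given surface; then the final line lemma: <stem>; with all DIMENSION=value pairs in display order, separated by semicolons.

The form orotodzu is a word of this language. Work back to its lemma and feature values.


underlying: o-rotot-zu
ASPECT=vo - signalled by the affix -zu
RANK=zo - signalled by the affix o-
check: orototzu -> orototzu -> orotodzu -> orotodzu
lemma: rotot; ASPECT=vo; RANK=zo


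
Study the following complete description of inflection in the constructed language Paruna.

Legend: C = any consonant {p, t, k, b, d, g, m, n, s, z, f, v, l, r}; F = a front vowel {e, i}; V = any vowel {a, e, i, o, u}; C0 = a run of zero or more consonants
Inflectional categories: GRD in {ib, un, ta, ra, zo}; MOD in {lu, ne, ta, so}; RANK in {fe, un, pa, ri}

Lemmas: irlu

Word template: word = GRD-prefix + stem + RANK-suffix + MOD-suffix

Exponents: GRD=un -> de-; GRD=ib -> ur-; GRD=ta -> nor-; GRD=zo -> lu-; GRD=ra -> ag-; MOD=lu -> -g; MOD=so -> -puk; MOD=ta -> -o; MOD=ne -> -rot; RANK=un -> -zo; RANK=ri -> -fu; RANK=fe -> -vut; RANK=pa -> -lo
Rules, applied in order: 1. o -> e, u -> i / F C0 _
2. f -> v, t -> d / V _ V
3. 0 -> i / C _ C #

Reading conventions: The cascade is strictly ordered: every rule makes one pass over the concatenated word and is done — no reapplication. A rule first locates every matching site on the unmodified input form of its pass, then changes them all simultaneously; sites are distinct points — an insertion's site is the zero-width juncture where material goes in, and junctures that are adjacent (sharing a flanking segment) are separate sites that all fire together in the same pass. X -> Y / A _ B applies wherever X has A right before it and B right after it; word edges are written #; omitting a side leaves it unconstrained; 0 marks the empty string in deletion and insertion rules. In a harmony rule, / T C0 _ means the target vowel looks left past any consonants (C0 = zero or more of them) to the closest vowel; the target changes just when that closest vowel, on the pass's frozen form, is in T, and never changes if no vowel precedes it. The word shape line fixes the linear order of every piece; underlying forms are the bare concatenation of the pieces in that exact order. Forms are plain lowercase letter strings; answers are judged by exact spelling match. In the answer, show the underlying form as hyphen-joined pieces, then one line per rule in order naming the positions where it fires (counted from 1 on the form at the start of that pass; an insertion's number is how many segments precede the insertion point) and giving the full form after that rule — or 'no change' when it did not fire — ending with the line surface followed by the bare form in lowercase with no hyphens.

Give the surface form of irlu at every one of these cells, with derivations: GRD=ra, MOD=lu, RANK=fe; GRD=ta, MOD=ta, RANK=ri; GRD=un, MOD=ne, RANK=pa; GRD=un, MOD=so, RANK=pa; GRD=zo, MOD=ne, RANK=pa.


cell GRD=ra, MOD=lu, RANK=fe:
underlying: ag-irlu-vut-g
1. o -> e, u -> i / F C0 _: fires at position(s) 6: agirlivutg
2. f -> v, t -> d / V _ V: no change
3. 0 -> i / C _ C #: inserts after position(s) 9: agirlivutig
surface: agirlivutig

cell GRD=ta, MOD=ta, RANK=ri:
underlying: nor-irlu-fu-o
1. o -> e, u -> i / F C0 _: fires at position(s) 7: norirlifuo
2. f -> v, t -> d / V _ V: fires at position(s) 8: norirlivuo
3. 0 -> i / C _ C #: no change
surface: norirlivuo

cell GRD=un, MOD=ne, RANK=pa:
underlying: de-irlu-lo-rot
1. o -> e, u -> i / F C0 _: fires at position(s) 6: deirlilorot
2. f -> v, t -> d / V _ V: no change
3. 0 -> i / C _ C #: no change
surface: deirlilorot

cell GRD=un, MOD=so, RANK=pa:
underlying: de-irlu-lo-puk
1. o -> e, u -> i / F C0 _: fires at position(s) 6: deirlilopuk
2. f -> v, t -> d / V _ V: no change
3. 0 -> i / C _ C #: no change
surface: deirlilopuk

cell GRD=zo, MOD=ne, RANK=pa:
underlying: lu-irlu-lo-rot
1. o -> e, u -> i / F C0 _: fires at position(s) 6: luirlilorot
2. f -> v, t -> d / V _ V: no change
3. 0 -> i / C _ C #: no change
surface: luirlilorot
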